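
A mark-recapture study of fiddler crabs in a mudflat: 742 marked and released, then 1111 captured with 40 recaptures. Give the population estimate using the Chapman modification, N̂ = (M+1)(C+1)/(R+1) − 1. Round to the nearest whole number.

N ≈ 20,151

N̂ = (742+1)(1111+1)/(40+1) − 1 = 743·1112/41 − 1
= 826216/41 − 1 ≈ 20151.6 − 1 ≈ 20150.6 → 20151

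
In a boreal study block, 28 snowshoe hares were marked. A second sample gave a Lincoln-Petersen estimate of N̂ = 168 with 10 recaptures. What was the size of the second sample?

C = 60

From N = M·C/R: C = N·R / M = 168·10 / 28 = 1680 / 28 = 60.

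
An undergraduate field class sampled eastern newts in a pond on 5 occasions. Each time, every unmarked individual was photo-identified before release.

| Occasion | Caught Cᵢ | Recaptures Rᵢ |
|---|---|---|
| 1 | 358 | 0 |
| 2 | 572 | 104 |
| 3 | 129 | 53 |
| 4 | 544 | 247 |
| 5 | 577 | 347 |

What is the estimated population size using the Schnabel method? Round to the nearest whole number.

Marked at large before each occasion: Mᵢ = Σⱼ<ᵢ (Cⱼ − Rⱼ) → M1=0, M2=358, M3=826, M4=902, M5=1199
Σ MᵢCᵢ = 0·358 + 358·572 + 826·129 + 902·544 + 1199·577 = 0 + 204776 + 106554 + 490688 + 691823 = 1493841
Σ Rᵢ = 0 + 104 + 53 + 247 + 347 = 751
N̂ = 1493841 / 751 ≈ 1989.1 → 1989

N ≈ 1989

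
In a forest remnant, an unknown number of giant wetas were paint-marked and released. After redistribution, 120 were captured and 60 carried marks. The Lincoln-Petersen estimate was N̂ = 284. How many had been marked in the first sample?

From N = M·C/R: M = N·R / C = 284·60 / 120 = 17040 / 120 = 142.

M = 142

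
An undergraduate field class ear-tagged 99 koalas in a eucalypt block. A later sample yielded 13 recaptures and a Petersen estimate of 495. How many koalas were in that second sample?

From N = M·C/R: C = N·R / M = 495·13 / 99 = 6435 / 99 = 65.

C = 65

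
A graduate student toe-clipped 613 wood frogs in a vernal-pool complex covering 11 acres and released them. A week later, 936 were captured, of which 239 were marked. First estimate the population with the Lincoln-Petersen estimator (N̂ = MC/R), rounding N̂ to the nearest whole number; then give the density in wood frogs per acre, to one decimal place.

density ≈ 218.3 wood frogs per acre

N̂ = 613·936/239 = 573768/239 ≈ 2400.7 → 2401
Density = N̂ / area = 2401 / 11 ≈ 218.27 → 218.3 per acre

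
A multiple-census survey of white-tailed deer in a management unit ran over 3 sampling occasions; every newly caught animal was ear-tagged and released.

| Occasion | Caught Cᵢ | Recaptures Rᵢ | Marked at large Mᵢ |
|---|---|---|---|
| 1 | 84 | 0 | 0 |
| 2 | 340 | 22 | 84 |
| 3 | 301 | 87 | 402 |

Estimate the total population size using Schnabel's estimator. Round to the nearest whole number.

N ≈ 1372

Σ MᵢCᵢ = 0·84 + 84·340 + 402·301 = 0 + 28560 + 121002 = 149562
Σ Rᵢ = 0 + 22 + 87 = 109
N̂ = 149562 / 109 ≈ 1372.1 → 1372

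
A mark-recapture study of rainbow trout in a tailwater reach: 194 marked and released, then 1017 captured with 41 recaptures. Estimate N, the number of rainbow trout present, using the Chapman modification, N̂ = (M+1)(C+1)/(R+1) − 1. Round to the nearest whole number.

N ≈ 4725

N̂ = (194+1)(1017+1)/(41+1) − 1 = 195·1018/42 − 1
= 198510/42 − 1 ≈ 4726.4 − 1 ≈ 4725.4 → 4725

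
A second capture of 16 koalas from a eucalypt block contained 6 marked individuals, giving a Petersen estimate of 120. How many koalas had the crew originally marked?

M = 45

From N = M·C/R: M = N·R / C = 120·6 / 16 = 720 / 16 = 45.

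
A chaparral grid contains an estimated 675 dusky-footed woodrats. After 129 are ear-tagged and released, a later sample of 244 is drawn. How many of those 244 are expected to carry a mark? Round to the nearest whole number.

The marked fraction of the population is 129/675, so in a sample of 244 expect C·(M/N) marked.
E[R] = 129 × 244 / 675 = 31476 / 675 ≈ 46.6 → 47

expected recaptures ≈ 47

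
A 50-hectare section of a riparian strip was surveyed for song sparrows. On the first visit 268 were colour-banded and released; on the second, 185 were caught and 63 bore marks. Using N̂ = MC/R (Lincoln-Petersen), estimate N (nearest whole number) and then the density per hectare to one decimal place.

N̂ = 268·185/63 = 49580/63 ≈ 787.0 → 787
Density = N̂ / area = 787 / 50 ≈ 15.74 → 15.7 per hectare

density ≈ 15.7 song sparrows per hectare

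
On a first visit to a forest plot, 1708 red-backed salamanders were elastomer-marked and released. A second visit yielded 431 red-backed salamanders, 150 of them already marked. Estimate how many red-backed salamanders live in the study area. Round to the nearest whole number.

N ≈ 4908

Lincoln-Petersen assumes M/N = R/C, so N = M·C / R.
N = (1708 × 431) / 150 = 736148 / 150 ≈ 4907.7 → 4908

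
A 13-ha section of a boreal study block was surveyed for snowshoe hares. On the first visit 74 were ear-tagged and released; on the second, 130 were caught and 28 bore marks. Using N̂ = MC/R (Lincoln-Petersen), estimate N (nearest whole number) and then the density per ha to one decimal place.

N̂ = 74·130/28 = 9620/28 ≈ 343.6 → 344
Density = N̂ / area = 344 / 13 ≈ 26.46 → 26.5 per ha

density ≈ 26.5 snowshoe hares per ha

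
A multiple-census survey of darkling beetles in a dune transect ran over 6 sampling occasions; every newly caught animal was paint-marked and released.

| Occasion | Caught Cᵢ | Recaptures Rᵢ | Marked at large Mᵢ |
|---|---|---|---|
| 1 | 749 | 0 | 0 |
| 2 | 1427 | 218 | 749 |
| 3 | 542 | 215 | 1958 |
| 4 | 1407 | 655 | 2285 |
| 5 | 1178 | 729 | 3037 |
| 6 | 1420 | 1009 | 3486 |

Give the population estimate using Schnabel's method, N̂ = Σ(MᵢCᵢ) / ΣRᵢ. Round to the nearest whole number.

Σ MᵢCᵢ = 0·749 + 749·1427 + 1958·542 + 2285·1407 + 3037·1178 + 3486·1420 = 0 + 1068823 + 1061236 + 3214995 + 3577586 + 4950120 = 13872760
Σ Rᵢ = 0 + 218 + 215 + 655 + 729 + 1009 = 2826
N̂ = 13872760 / 2826 ≈ 4909.0 → 4909

N ≈ 4909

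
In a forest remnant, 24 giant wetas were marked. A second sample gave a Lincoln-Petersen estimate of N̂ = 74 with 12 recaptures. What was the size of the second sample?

C = 37

From N = M·C/R: C = N·R / M = 74·12 / 24 = 888 / 24 = 37.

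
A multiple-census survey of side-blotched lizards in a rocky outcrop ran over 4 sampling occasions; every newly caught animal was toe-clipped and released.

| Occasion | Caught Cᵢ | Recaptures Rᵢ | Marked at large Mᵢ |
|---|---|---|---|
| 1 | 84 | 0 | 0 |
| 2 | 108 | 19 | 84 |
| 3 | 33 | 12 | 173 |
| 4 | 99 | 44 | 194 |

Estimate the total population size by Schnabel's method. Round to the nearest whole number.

N ≈ 453

Σ MᵢCᵢ = 0·84 + 84·108 + 173·33 + 194·99 = 0 + 9072 + 5709 + 19206 = 33987
Σ Rᵢ = 0 + 19 + 12 + 44 = 75
N̂ = 33987 / 75 ≈ 453.2 → 453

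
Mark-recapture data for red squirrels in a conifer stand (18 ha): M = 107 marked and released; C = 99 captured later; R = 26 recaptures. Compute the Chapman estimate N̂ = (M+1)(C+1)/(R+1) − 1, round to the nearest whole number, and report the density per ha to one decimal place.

density ≈ 22.2 red squirrels per ha

N̂ = 108·100/27 − 1 = 10800/27 − 1 = 399
Density = N̂ / area = 399 / 18 ≈ 22.17 → 22.2 per ha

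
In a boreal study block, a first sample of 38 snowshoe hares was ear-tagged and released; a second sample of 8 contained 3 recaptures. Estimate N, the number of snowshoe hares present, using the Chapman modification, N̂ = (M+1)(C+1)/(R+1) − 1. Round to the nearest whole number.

N̂ = (38+1)(8+1)/(3+1) − 1 = 39·9/4 − 1
= 351/4 − 1 ≈ 87.8 − 1 ≈ 86.8 → 87

N ≈ 87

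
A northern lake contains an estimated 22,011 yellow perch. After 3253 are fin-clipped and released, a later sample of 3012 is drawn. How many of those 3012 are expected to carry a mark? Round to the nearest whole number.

The marked fraction of the population is 3253/22011, so in a sample of 3012 expect C·(M/N) marked.
E[R] = 3253 × 3012 / 22011 = 9798036 / 22011 ≈ 445.1 → 445

expected recaptures ≈ 445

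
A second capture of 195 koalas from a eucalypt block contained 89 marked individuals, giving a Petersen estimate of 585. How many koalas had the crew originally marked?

M = 267

From N = M·C/R: M = N·R / C = 585·89 / 195 = 52065 / 195 = 267.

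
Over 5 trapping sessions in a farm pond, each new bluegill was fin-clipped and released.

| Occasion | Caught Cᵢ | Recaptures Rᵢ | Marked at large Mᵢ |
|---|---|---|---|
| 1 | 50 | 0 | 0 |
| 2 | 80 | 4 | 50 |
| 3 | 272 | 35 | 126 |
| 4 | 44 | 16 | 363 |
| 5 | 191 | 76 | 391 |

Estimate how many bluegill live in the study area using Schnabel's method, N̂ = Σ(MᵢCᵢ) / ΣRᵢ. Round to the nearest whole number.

Σ MᵢCᵢ = 0·50 + 50·80 + 126·272 + 363·44 + 391·191 = 0 + 4000 + 34272 + 15972 + 74681 = 128925
Σ Rᵢ = 0 + 4 + 35 + 16 + 76 = 131
N̂ = 128925 / 131 ≈ 984.2 → 984

N ≈ 984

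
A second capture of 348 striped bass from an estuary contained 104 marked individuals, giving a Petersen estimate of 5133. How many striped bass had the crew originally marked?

From N = M·C/R: M = N·R / C = 5133·104 / 348 = 533832 / 348 = 1534.

M = 1534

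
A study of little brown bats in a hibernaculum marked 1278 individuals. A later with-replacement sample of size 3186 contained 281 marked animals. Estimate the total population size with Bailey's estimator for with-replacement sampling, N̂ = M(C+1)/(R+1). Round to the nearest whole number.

N̂ = 1278·(3186+1)/(281+1) = 1278·3187/282 = 4072986/282 ≈ 14443.2 → 14443

N ≈ 14,443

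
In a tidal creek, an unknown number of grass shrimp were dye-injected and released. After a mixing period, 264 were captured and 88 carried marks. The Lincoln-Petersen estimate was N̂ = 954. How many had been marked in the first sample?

M = 318

From N = M·C/R: M = N·R / C = 954·88 / 264 = 83952 / 264 = 318.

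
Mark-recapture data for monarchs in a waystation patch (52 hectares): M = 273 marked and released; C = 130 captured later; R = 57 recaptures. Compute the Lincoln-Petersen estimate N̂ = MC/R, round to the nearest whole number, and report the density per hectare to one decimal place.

N̂ = 273·130/57 = 35490/57 ≈ 622.6 → 623
Density = N̂ / area = 623 / 52 ≈ 11.98 → 12.0 per hectare

density ≈ 12.0 monarchs per hectare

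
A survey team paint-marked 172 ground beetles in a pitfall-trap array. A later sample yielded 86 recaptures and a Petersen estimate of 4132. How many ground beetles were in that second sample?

C = 2066

From N = M·C/R: C = N·R / M = 4132·86 / 172 = 355352 / 172 = 2066.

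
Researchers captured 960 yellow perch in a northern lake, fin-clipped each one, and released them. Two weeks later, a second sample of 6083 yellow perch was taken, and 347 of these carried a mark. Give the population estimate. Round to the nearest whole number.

Lincoln-Petersen assumes M/N = R/C, so N = M·C / R.
N = (960 × 6083) / 347 = 5839680 / 347 ≈ 16829.0 → 16829

N ≈ 16,829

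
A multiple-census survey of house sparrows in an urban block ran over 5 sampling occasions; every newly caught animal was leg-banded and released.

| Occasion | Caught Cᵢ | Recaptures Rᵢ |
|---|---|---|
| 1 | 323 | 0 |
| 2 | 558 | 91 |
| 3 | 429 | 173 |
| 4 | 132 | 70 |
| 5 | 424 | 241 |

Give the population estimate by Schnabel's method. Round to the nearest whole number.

Marked at large before each occasion: Mᵢ = Σⱼ<ᵢ (Cⱼ − Rⱼ) → M1=0, M2=323, M3=790, M4=1046, M5=1108
Σ MᵢCᵢ = 0·323 + 323·558 + 790·429 + 1046·132 + 1108·424 = 0 + 180234 + 338910 + 138072 + 469792 = 1127008
Σ Rᵢ = 0 + 91 + 173 + 70 + 241 = 575
N̂ = 1127008 / 575 ≈ 1960.0 → 1960

N ≈ 1960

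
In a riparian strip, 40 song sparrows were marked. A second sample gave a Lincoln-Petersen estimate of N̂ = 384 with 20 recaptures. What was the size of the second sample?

C = 192

From N = M·C/R: C = N·R / M = 384·20 / 40 = 7680 / 40 = 192.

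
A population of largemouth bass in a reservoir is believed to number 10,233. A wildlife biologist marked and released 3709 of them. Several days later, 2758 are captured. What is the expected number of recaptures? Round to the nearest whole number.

expected recaptures ≈ 1000

Expected recaptures E[R] = M·C / N.
E[R] = 3709 × 2758 / 10233 = 10229422 / 10233 ≈ 999.7 → 1000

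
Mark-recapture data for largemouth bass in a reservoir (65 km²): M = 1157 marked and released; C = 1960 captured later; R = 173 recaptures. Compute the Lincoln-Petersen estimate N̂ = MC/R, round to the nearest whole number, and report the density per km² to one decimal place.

density ≈ 201.7 largemouth bass per km²

N̂ = 1157·1960/173 = 2267720/173 ≈ 13108.2 → 13108
Density = N̂ / area = 13108 / 65 ≈ 201.66 → 201.7 per km²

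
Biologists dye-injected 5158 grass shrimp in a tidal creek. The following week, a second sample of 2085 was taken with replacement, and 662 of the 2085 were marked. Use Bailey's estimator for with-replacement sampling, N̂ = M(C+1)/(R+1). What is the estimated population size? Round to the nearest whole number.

N̂ = 5158·(2085+1)/(662+1) = 5158·2086/663 = 10759588/663 ≈ 16228.6 → 16229

N ≈ 16,229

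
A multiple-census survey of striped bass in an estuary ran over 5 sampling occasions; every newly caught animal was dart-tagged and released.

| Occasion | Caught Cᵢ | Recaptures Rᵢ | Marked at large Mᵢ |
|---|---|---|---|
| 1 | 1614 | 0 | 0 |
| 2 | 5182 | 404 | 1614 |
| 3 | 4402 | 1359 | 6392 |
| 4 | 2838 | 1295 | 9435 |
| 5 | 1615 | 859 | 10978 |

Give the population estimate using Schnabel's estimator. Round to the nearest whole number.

Σ MᵢCᵢ = 0·1614 + 1614·5182 + 6392·4402 + 9435·2838 + 10978·1615 = 0 + 8363748 + 28137584 + 26776530 + 17729470 = 81007332
Σ Rᵢ = 0 + 404 + 1359 + 1295 + 859 = 3917
N̂ = 81007332 / 3917 ≈ 20681.0 → 20681

N ≈ 20,681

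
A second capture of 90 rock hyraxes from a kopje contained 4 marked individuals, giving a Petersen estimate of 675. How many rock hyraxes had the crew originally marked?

From N = M·C/R: M = N·R / C = 675·4 / 90 = 2700 / 90 = 30.

M = 30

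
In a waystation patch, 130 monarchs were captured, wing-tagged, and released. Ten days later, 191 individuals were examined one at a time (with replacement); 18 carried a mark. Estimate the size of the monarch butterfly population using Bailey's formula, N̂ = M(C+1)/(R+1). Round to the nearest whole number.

N̂ = 130·(191+1)/(18+1) = 130·192/19 = 24960/19 ≈ 1313.7 → 1314

N ≈ 1314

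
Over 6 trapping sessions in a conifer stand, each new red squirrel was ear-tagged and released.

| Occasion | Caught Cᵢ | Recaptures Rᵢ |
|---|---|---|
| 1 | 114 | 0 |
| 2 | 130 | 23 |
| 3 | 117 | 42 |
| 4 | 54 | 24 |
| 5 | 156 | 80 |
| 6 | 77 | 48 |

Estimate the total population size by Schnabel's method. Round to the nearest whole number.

Marked at large before each occasion: Mᵢ = Σⱼ<ᵢ (Cⱼ − Rⱼ) → M1=0, M2=114, M3=221, M4=296, M5=326, M6=402
Σ MᵢCᵢ = 0·114 + 114·130 + 221·117 + 296·54 + 326·156 + 402·77 = 0 + 14820 + 25857 + 15984 + 50856 + 30954 = 138471
Σ Rᵢ = 0 + 23 + 42 + 24 + 80 + 48 = 217
N̂ = 138471 / 217 ≈ 638.1 → 638

N ≈ 638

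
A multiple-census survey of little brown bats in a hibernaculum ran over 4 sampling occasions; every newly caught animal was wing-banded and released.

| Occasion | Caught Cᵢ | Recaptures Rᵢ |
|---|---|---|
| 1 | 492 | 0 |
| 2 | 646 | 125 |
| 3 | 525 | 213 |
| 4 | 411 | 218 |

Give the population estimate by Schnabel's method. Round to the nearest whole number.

Marked at large before each occasion: Mᵢ = Σⱼ<ᵢ (Cⱼ − Rⱼ) → M1=0, M2=492, M3=1013, M4=1325
Σ MᵢCᵢ = 0·492 + 492·646 + 1013·525 + 1325·411 = 0 + 317832 + 531825 + 544575 = 1394232
Σ Rᵢ = 0 + 125 + 213 + 218 = 556
N̂ = 1394232 / 556 ≈ 2507.6 → 2508

N ≈ 2508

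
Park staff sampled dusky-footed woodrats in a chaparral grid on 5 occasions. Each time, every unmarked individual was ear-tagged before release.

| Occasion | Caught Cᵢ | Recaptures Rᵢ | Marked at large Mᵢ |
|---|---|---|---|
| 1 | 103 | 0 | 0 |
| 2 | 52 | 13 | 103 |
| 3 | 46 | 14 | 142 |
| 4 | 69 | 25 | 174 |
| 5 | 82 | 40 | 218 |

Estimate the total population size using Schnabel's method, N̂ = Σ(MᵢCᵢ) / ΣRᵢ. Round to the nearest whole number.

Σ MᵢCᵢ = 0·103 + 103·52 + 142·46 + 174·69 + 218·82 = 0 + 5356 + 6532 + 12006 + 17876 = 41770
Σ Rᵢ = 0 + 13 + 14 + 25 + 40 = 92
N̂ = 41770 / 92 ≈ 454.0 → 454

N ≈ 454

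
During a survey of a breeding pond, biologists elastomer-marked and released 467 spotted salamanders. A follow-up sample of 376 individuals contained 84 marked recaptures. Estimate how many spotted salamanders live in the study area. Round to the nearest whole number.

N ≈ 2090

If marked individuals mix randomly, R/C ≈ M/N, giving N ≈ M·C/R.
N = (467 × 376) / 84 = 175592 / 84 ≈ 2090.4 → 2090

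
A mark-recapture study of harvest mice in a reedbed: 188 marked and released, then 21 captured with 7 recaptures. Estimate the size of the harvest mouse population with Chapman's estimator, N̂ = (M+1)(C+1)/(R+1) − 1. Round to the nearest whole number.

N ≈ 519

N̂ = (188+1)(21+1)/(7+1) − 1 = 189·22/8 − 1
= 4158/8 − 1 ≈ 519.8 − 1 ≈ 518.8 → 519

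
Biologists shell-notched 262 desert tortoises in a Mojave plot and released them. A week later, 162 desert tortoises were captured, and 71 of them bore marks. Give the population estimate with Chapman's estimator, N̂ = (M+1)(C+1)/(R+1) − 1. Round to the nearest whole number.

N̂ = (262+1)(162+1)/(71+1) − 1 = 263·163/72 − 1
= 42869/72 − 1 ≈ 595.4 − 1 ≈ 594.4 → 594

N ≈ 594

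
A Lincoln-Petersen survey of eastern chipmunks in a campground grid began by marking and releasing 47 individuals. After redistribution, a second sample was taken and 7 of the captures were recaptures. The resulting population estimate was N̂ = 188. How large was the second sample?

From N = M·C/R: C = N·R / M = 188·7 / 47 = 1316 / 47 = 28.

C = 28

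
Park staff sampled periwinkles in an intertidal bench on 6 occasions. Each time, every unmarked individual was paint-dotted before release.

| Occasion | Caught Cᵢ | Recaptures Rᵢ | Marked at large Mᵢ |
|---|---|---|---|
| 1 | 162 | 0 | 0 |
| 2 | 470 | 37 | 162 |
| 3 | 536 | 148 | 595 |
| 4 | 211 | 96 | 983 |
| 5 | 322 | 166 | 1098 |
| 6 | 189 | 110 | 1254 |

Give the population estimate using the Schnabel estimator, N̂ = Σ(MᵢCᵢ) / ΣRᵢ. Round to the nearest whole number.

Σ MᵢCᵢ = 0·162 + 162·470 + 595·536 + 983·211 + 1098·322 + 1254·189 = 0 + 76140 + 318920 + 207413 + 353556 + 237006 = 1193035
Σ Rᵢ = 0 + 37 + 148 + 96 + 166 + 110 = 557
N̂ = 1193035 / 557 ≈ 2141.9 → 2142

N ≈ 2142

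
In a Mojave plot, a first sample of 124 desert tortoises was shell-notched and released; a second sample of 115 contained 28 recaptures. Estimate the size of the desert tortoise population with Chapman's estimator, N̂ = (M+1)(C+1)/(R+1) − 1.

N = 499

N̂ = (124+1)(115+1)/(28+1) − 1 = 125·116/29 − 1
= 14500/29 − 1 = 500 − 1 = 499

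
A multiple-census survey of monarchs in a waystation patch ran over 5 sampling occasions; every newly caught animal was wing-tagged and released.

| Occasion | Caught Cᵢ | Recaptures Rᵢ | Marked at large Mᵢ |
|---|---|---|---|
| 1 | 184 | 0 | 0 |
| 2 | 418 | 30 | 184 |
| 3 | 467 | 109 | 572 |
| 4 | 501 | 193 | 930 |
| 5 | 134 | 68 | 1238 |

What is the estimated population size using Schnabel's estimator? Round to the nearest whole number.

N ≈ 2440

Σ MᵢCᵢ = 0·184 + 184·418 + 572·467 + 930·501 + 1238·134 = 0 + 76912 + 267124 + 465930 + 165892 = 975858
Σ Rᵢ = 0 + 30 + 109 + 193 + 68 = 400
N̂ = 975858 / 400 ≈ 2439.6 → 2440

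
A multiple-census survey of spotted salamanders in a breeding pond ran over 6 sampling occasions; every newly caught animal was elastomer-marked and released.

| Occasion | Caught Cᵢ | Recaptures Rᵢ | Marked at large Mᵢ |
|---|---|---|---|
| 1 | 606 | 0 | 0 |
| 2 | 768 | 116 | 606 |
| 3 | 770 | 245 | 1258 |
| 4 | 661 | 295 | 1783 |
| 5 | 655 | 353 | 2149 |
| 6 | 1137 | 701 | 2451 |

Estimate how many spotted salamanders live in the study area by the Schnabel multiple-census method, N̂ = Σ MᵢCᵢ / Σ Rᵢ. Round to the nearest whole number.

Σ MᵢCᵢ = 0·606 + 606·768 + 1258·770 + 1783·661 + 2149·655 + 2451·1137 = 0 + 465408 + 968660 + 1178563 + 1407595 + 2786787 = 6807013
Σ Rᵢ = 0 + 116 + 245 + 295 + 353 + 701 = 1710
N̂ = 6807013 / 1710 ≈ 3980.7 → 3981

N ≈ 3981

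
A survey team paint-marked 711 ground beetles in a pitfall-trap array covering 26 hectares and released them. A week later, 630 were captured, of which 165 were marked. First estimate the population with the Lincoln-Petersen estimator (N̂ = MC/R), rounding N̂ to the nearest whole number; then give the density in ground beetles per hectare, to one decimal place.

N̂ = 711·630/165 = 447930/165 ≈ 2714.7 → 2715
Density = N̂ / area = 2715 / 26 ≈ 104.42 → 104.4 per hectare

density ≈ 104.4 ground beetles per hectare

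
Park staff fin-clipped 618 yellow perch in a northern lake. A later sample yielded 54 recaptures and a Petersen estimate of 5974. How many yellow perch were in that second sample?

From N = M·C/R: C = N·R / M = 5974·54 / 618 = 322596 / 618 = 522.

C = 522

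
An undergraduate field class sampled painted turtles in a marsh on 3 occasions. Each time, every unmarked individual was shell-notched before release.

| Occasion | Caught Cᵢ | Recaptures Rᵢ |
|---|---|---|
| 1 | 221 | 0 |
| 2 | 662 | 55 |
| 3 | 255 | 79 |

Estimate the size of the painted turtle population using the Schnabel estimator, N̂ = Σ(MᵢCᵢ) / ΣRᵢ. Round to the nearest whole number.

N ≈ 2667

Marked at large before each occasion: Mᵢ = Σⱼ<ᵢ (Cⱼ − Rⱼ) → M1=0, M2=221, M3=828
Σ MᵢCᵢ = 0·221 + 221·662 + 828·255 = 0 + 146302 + 211140 = 357442
Σ Rᵢ = 0 + 55 + 79 = 134
N̂ = 357442 / 134 ≈ 2667.48 → 2667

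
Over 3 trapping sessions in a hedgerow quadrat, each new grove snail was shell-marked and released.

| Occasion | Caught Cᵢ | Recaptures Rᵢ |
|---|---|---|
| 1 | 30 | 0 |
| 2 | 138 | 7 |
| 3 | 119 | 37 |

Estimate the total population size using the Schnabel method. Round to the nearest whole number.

Marked at large before each occasion: Mᵢ = Σⱼ<ᵢ (Cⱼ − Rⱼ) → M1=0, M2=30, M3=161
Σ MᵢCᵢ = 0·30 + 30·138 + 161·119 = 0 + 4140 + 19159 = 23299
Σ Rᵢ = 0 + 7 + 37 = 44
N̂ = 23299 / 44 ≈ 529.5 → 530

N ≈ 530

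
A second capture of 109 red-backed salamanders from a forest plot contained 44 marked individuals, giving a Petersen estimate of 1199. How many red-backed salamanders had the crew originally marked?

From N = M·C/R: M = N·R / C = 1199·44 / 109 = 52756 / 109 = 484.

M = 484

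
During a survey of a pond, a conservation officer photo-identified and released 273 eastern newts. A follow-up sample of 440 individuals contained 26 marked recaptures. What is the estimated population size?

If marked individuals mix randomly, R/C ≈ M/N, giving N ≈ M·C/R.
N = (273 × 440) / 26 = 120120 / 26 = 4620

N = 4620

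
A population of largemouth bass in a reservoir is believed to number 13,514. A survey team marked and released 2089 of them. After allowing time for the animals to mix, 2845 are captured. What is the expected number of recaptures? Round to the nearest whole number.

The marked fraction of the population is 2089/13514, so in a sample of 2845 expect C·(M/N) marked.
E[R] = 2089 × 2845 / 13514 = 5943205 / 13514 ≈ 439.8 → 440

expected recaptures ≈ 440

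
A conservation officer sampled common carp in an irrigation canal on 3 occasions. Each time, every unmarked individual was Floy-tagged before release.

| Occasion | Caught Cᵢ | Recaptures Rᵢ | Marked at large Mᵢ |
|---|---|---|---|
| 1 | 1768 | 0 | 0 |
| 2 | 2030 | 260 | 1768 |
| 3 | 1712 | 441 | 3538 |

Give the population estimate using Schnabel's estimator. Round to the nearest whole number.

Σ MᵢCᵢ = 0·1768 + 1768·2030 + 3538·1712 = 0 + 3589040 + 6057056 = 9646096
Σ Rᵢ = 0 + 260 + 441 = 701
N̂ = 9646096 / 701 ≈ 13760.48 → 13760

N ≈ 13,760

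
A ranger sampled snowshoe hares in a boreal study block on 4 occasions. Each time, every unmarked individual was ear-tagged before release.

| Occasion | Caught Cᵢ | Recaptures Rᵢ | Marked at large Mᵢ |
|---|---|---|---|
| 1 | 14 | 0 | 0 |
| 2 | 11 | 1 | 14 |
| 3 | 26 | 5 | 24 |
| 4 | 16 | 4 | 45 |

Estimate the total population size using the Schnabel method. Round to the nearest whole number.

Σ MᵢCᵢ = 0·14 + 14·11 + 24·26 + 45·16 = 0 + 154 + 624 + 720 = 1498
Σ Rᵢ = 0 + 1 + 5 + 4 = 10
N̂ = 1498 / 10 ≈ 149.8 → 150

N ≈ 150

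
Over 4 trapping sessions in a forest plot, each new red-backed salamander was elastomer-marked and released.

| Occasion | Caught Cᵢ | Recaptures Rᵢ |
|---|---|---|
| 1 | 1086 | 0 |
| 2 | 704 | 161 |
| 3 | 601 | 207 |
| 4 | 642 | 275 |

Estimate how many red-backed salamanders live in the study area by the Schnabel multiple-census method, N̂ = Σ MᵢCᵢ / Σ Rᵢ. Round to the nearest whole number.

Marked at large before each occasion: Mᵢ = Σⱼ<ᵢ (Cⱼ − Rⱼ) → M1=0, M2=1086, M3=1629, M4=2023
Σ MᵢCᵢ = 0·1086 + 1086·704 + 1629·601 + 2023·642 = 0 + 764544 + 979029 + 1298766 = 3042339
Σ Rᵢ = 0 + 161 + 207 + 275 = 643
N̂ = 3042339 / 643 ≈ 4731.48 → 4731

N ≈ 4731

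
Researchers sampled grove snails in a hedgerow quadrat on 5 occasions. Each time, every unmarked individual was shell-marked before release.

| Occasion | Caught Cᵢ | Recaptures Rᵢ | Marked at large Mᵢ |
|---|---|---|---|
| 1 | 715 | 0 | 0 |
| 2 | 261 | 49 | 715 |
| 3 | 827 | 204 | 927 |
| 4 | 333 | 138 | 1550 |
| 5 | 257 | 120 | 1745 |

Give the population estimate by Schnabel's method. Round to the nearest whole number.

N ≈ 3753

Σ MᵢCᵢ = 0·715 + 715·261 + 927·827 + 1550·333 + 1745·257 = 0 + 186615 + 766629 + 516150 + 448465 = 1917859
Σ Rᵢ = 0 + 49 + 204 + 138 + 120 = 511
N̂ = 1917859 / 511 ≈ 3753.1 → 3753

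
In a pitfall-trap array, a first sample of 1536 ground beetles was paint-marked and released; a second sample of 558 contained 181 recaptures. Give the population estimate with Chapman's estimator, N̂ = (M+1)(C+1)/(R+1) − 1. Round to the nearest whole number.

N̂ = (1536+1)(558+1)/(181+1) − 1 = 1537·559/182 − 1
= 859183/182 − 1 ≈ 4720.8 − 1 ≈ 4719.8 → 4720

N ≈ 4720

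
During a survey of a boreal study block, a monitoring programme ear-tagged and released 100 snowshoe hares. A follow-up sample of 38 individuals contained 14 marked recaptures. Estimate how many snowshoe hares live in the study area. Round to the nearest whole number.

N ≈ 271

Lincoln-Petersen assumes M/N = R/C, so N = M·C / R.
N = (100 × 38) / 14 = 3800 / 14 ≈ 271.4 → 271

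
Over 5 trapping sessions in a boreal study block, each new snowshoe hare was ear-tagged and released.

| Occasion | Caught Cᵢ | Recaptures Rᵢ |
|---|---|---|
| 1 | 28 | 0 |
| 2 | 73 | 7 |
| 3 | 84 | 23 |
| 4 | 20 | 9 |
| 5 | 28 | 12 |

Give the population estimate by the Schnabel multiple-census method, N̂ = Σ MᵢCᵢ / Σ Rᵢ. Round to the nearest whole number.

Marked at large before each occasion: Mᵢ = Σⱼ<ᵢ (Cⱼ − Rⱼ) → M1=0, M2=28, M3=94, M4=155, M5=166
Σ MᵢCᵢ = 0·28 + 28·73 + 94·84 + 155·20 + 166·28 = 0 + 2044 + 7896 + 3100 + 4648 = 17688
Σ Rᵢ = 0 + 7 + 23 + 9 + 12 = 51
N̂ = 17688 / 51 ≈ 346.8 → 347

N ≈ 347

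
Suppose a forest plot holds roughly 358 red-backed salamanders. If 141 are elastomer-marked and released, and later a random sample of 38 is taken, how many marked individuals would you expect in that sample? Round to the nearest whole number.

expected recaptures ≈ 15

Expected recaptures E[R] = M·C / N.
E[R] = 141 × 38 / 358 = 5358 / 358 ≈ 15.0 → 15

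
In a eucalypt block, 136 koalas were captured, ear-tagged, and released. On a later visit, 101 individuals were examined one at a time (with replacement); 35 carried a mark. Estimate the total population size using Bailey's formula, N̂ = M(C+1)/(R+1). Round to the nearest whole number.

N̂ = 136·(101+1)/(35+1) = 136·102/36 = 13872/36 ≈ 385.3 → 385

N ≈ 385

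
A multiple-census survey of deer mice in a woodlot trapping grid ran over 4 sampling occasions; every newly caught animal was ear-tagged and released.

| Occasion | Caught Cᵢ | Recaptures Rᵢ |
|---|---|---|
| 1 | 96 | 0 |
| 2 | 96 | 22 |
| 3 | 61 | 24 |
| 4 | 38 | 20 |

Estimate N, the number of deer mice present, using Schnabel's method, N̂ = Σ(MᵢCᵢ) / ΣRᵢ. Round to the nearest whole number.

N ≈ 416

Marked at large before each occasion: Mᵢ = Σⱼ<ᵢ (Cⱼ − Rⱼ) → M1=0, M2=96, M3=170, M4=207
Σ MᵢCᵢ = 0·96 + 96·96 + 170·61 + 207·38 = 0 + 9216 + 10370 + 7866 = 27452
Σ Rᵢ = 0 + 22 + 24 + 20 = 66
N̂ = 27452 / 66 ≈ 415.9 → 416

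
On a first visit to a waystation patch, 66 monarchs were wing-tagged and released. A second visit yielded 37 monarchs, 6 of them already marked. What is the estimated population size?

If marked individuals mix randomly, R/C ≈ M/N, giving N ≈ M·C/R.
N = (66 × 37) / 6 = 2442 / 6 = 407

N = 407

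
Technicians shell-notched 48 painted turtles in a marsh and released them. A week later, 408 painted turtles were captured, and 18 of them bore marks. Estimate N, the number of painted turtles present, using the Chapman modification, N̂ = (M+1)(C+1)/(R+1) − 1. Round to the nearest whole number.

N̂ = (48+1)(408+1)/(18+1) − 1 = 49·409/19 − 1
= 20041/19 − 1 ≈ 1054.8 − 1 ≈ 1053.8 → 1054

N ≈ 1054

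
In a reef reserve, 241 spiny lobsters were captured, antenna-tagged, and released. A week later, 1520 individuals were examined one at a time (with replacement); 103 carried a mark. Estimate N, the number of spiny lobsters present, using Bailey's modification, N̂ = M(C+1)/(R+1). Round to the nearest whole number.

N ≈ 3525

N̂ = 241·(1520+1)/(103+1) = 241·1521/104 = 366561/104 ≈ 3524.6 → 3525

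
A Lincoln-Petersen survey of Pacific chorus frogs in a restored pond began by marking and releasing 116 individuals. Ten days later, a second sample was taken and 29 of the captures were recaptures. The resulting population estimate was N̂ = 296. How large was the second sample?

From N = M·C/R: C = N·R / M = 296·29 / 116 = 8584 / 116 = 74.

C = 74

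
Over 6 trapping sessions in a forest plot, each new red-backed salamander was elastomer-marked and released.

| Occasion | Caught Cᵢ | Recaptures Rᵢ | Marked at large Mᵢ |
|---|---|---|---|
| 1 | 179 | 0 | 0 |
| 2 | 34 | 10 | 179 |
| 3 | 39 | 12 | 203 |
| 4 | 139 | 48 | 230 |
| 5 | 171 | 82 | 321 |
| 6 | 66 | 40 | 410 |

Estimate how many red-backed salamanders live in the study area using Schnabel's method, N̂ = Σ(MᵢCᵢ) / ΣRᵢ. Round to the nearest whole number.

Σ MᵢCᵢ = 0·179 + 179·34 + 203·39 + 230·139 + 321·171 + 410·66 = 0 + 6086 + 7917 + 31970 + 54891 + 27060 = 127924
Σ Rᵢ = 0 + 10 + 12 + 48 + 82 + 40 = 192
N̂ = 127924 / 192 ≈ 666.3 → 666

N ≈ 666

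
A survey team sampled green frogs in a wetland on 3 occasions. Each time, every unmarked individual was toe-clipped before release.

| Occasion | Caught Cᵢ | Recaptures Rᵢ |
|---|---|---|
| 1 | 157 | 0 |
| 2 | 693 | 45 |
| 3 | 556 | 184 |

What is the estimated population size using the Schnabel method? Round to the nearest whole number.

Marked at large before each occasion: Mᵢ = Σⱼ<ᵢ (Cⱼ − Rⱼ) → M1=0, M2=157, M3=805
Σ MᵢCᵢ = 0·157 + 157·693 + 805·556 = 0 + 108801 + 447580 = 556381
Σ Rᵢ = 0 + 45 + 184 = 229
N̂ = 556381 / 229 ≈ 2429.6 → 2430

N ≈ 2430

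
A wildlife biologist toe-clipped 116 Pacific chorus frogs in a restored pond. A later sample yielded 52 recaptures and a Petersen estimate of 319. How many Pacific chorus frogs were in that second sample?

From N = M·C/R: C = N·R / M = 319·52 / 116 = 16588 / 116 = 143.

C = 143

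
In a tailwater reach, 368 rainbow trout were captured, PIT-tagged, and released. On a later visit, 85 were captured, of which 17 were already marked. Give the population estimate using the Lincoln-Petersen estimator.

N = (368 × 85) / 17 = 31280 / 17 = 1840

N = 1840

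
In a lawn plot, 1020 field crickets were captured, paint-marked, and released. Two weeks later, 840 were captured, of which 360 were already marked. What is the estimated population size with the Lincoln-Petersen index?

N = 2380

Lincoln-Petersen assumes M/N = R/C, so N = M·C / R.
N = (1020 × 840) / 360 = 856800 / 360 = 2380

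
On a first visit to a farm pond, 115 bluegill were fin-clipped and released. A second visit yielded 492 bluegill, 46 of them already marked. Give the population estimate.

N = 1230

N = (115 × 492) / 46 = 56580 / 46 = 1230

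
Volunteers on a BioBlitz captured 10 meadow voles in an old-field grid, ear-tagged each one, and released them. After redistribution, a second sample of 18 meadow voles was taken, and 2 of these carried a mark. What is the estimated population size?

If marked individuals mix randomly, R/C ≈ M/N, giving N ≈ M·C/R.
N = (10 × 18) / 2 = 180 / 2 = 90

N = 90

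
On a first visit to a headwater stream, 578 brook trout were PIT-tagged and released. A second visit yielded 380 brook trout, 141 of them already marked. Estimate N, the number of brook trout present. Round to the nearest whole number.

N = (578 × 380) / 141 = 219640 / 141 ≈ 1557.7 → 1558

N ≈ 1558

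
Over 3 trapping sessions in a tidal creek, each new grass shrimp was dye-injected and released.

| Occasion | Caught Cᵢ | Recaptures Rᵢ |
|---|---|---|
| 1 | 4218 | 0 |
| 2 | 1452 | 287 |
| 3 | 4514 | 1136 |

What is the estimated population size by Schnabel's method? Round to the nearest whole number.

Marked at large before each occasion: Mᵢ = Σⱼ<ᵢ (Cⱼ − Rⱼ) → M1=0, M2=4218, M3=5383
Σ MᵢCᵢ = 0·4218 + 4218·1452 + 5383·4514 = 0 + 6124536 + 24298862 = 30423398
Σ Rᵢ = 0 + 287 + 1136 = 1423
N̂ = 30423398 / 1423 ≈ 21379.8 → 21380

N ≈ 21,380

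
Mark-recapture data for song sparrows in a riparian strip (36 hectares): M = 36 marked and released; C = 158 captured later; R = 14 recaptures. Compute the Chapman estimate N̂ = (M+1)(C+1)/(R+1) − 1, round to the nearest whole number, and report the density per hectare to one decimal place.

density ≈ 10.9 song sparrows per hectare

N̂ = 37·159/15 − 1 = 5883/15 − 1 ≈ 391.2 → 391
Density = N̂ / area = 391 / 36 ≈ 10.86 → 10.9 per hectare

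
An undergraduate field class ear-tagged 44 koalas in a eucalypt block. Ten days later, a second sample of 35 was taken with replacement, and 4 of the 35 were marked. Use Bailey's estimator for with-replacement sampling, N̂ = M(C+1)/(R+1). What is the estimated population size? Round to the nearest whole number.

N̂ = 44·(35+1)/(4+1) = 44·36/5 = 1584/5 ≈ 316.8 → 317

N ≈ 317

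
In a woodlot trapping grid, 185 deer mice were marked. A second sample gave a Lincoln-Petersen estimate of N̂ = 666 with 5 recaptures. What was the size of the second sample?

From N = M·C/R: C = N·R / M = 666·5 / 185 = 3330 / 185 = 18.

C = 18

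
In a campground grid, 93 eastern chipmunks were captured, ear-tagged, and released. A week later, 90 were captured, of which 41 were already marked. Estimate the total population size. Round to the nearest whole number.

N ≈ 204

The marked fraction in the recapture sample should equal the marked fraction in the population: 41/90 = 93/N.
N = (93 × 90) / 41 = 8370 / 41 ≈ 204.1 → 204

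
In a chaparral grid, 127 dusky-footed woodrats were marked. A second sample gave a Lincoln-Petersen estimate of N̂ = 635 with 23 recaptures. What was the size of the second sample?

C = 115

From N = M·C/R: C = N·R / M = 635·23 / 127 = 14605 / 127 = 115.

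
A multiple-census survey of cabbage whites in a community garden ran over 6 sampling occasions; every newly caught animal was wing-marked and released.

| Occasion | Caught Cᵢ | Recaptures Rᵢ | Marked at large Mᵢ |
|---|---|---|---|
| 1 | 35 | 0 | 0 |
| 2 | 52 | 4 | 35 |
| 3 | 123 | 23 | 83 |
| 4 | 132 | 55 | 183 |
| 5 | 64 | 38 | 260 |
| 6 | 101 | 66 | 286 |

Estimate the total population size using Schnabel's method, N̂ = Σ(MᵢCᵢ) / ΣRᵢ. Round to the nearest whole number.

Σ MᵢCᵢ = 0·35 + 35·52 + 83·123 + 183·132 + 260·64 + 286·101 = 0 + 1820 + 10209 + 24156 + 16640 + 28886 = 81711
Σ Rᵢ = 0 + 4 + 23 + 55 + 38 + 66 = 186
N̂ = 81711 / 186 ≈ 439.3 → 439

N ≈ 439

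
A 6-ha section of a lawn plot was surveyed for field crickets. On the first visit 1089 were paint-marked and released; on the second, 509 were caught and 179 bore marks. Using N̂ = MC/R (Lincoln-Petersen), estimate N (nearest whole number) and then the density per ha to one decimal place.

density ≈ 516.2 field crickets per ha

N̂ = 1089·509/179 = 554301/179 ≈ 3096.7 → 3097
Density = N̂ / area = 3097 / 6 ≈ 516.17 → 516.2 per ha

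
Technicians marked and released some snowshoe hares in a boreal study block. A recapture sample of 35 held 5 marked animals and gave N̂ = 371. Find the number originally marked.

From N = M·C/R: M = N·R / C = 371·5 / 35 = 1855 / 35 = 53.

M = 53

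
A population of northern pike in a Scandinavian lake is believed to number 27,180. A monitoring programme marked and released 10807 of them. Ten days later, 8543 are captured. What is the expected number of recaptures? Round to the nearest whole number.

expected recaptures ≈ 3397

The marked fraction of the population is 10807/27180, so in a sample of 8543 expect C·(M/N) marked.
E[R] = 10807 × 8543 / 27180 = 92324201 / 27180 ≈ 3396.8 → 3397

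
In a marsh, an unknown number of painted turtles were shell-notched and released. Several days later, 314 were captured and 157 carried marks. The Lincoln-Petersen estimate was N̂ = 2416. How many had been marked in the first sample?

From N = M·C/R: M = N·R / C = 2416·157 / 314 = 379312 / 314 = 1208.

M = 1208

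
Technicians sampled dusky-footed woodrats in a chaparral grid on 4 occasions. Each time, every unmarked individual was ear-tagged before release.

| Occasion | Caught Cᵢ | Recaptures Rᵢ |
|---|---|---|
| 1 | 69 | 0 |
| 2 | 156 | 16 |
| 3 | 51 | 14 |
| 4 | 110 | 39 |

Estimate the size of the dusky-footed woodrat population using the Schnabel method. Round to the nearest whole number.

N ≈ 703

Marked at large before each occasion: Mᵢ = Σⱼ<ᵢ (Cⱼ − Rⱼ) → M1=0, M2=69, M3=209, M4=246
Σ MᵢCᵢ = 0·69 + 69·156 + 209·51 + 246·110 = 0 + 10764 + 10659 + 27060 = 48483
Σ Rᵢ = 0 + 16 + 14 + 39 = 69
N̂ = 48483 / 69 ≈ 702.7 → 703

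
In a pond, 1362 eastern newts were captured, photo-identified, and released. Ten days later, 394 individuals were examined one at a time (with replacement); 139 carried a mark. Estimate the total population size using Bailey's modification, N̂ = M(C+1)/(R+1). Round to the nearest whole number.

N̂ = 1362·(394+1)/(139+1) = 1362·395/140 = 537990/140 ≈ 3842.8 → 3843

N ≈ 3843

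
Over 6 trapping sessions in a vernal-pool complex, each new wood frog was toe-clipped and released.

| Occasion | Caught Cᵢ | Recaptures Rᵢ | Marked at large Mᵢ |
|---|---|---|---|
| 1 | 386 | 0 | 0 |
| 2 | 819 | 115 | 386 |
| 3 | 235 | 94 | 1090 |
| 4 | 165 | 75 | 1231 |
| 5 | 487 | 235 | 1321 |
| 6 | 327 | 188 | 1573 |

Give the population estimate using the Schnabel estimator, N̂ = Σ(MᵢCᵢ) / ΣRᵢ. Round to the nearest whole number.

Σ MᵢCᵢ = 0·386 + 386·819 + 1090·235 + 1231·165 + 1321·487 + 1573·327 = 0 + 316134 + 256150 + 203115 + 643327 + 514371 = 1933097
Σ Rᵢ = 0 + 115 + 94 + 75 + 235 + 188 = 707
N̂ = 1933097 / 707 ≈ 2734.2 → 2734

N ≈ 2734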